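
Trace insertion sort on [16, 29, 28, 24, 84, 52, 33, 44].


Initial: [16, 29, 28, 24, 84, 52, 33, 44]
Insert 29: [16, 29, 28, 24, 84, 52, 33, 44]
Insert 28: [16, 28, 29, 24, 84, 52, 33, 44]
Insert 24: [16, 24, 28, 29, 84, 52, 33, 44]
Insert 84: [16, 24, 28, 29, 84, 52, 33, 44]
Insert 52: [16, 24, 28, 29, 52, 84, 33, 44]
Insert 33: [16, 24, 28, 29, 33, 52, 84, 44]
Insert 44: [16, 24, 28, 29, 33, 44, 52, 84]

Sorted: [16, 24, 28, 29, 33, 44, 52, 84]


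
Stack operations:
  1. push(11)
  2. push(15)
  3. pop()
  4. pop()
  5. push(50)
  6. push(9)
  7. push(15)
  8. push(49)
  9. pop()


push(11) -> [11]
push(15) -> [11, 15]
pop()->15, [11]
pop()->11, []
push(50) -> [50]
push(9) -> [50, 9]
push(15) -> [50, 9, 15]
push(49) -> [50, 9, 15, 49]
pop()->49, [50, 9, 15]

Final stack: [50, 9, 15]


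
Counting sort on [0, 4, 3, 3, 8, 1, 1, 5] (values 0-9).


Input: [0, 4, 3, 3, 8, 1, 1, 5]
Counts: [1, 2, 0, 2, 1, 1, 0, 0, 1, 0]

Sorted: [0, 1, 1, 3, 3, 4, 5, 8]


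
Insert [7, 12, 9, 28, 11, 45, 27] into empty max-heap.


Insert 7: [7]
Insert 12: [12, 7]
Insert 9: [12, 7, 9]
Insert 28: [28, 12, 9, 7]
Insert 11: [28, 12, 9, 7, 11]
Insert 45: [45, 12, 28, 7, 11, 9]
Insert 27: [45, 12, 28, 7, 11, 9, 27]

Final heap: [45, 12, 28, 7, 11, 9, 27]


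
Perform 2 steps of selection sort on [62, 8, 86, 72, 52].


Initial: [62, 8, 86, 72, 52]
Step 1: min=8 at 1
  Swap: [8, 62, 86, 72, 52]
Step 2: min=52 at 4
  Swap: [8, 52, 86, 72, 62]

After 2 steps: [8, 52, 86, 72, 62]


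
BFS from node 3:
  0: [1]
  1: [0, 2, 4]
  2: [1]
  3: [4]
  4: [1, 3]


Visit 3, enqueue [4]
Visit 4, enqueue [1]
Visit 1, enqueue [0, 2]
Visit 0, enqueue []
Visit 2, enqueue []

BFS order: [3, 4, 1, 0, 2]


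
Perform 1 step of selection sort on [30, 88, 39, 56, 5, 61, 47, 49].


Initial: [30, 88, 39, 56, 5, 61, 47, 49]
Step 1: min=5 at 4
  Swap: [5, 88, 39, 56, 30, 61, 47, 49]

After 1 step: [5, 88, 39, 56, 30, 61, 47, 49]


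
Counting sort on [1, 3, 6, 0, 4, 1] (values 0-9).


Input: [1, 3, 6, 0, 4, 1]
Counts: [1, 2, 0, 1, 1, 0, 1, 0, 0, 0]

Sorted: [0, 1, 1, 3, 4, 6]


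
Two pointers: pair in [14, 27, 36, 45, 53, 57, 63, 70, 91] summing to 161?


lo=0(14)+hi=8(91)=105
lo=1(27)+hi=8(91)=118
lo=2(36)+hi=8(91)=127
lo=3(45)+hi=8(91)=136
lo=4(53)+hi=8(91)=144
lo=5(57)+hi=8(91)=148
lo=6(63)+hi=8(91)=154
lo=7(70)+hi=8(91)=161

Yes: 70+91=161


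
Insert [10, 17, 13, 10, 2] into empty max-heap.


Insert 10: [10]
Insert 17: [17, 10]
Insert 13: [17, 10, 13]
Insert 10: [17, 10, 13, 10]
Insert 2: [17, 10, 13, 10, 2]

Final heap: [17, 10, 13, 10, 2]


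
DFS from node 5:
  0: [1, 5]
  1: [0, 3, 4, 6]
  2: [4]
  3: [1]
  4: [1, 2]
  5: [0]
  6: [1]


Visit 5, push [0]
Visit 0, push [1]
Visit 1, push [6, 4, 3]
Visit 3, push []
Visit 4, push [2]
Visit 2, push []
Visit 6, push []

DFS order: [5, 0, 1, 3, 4, 2, 6]


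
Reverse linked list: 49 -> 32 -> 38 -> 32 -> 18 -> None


Step 1: curr=49, set curr.next=prev(None) | reversed so far: 49
Step 2: curr=32, set curr.next=prev(49) | reversed so far: 32 -> 49
Step 3: curr=38, set curr.next=prev(32) | reversed so far: 38 -> 32 -> 49
Step 4: curr=32, set curr.next=prev(38) | reversed so far: 32 -> 38 -> 32 -> 49
Step 5: curr=18, set curr.next=prev(32) | reversed so far: 18 -> 32 -> 38 -> 32 -> 49

18 -> 32 -> 38 -> 32 -> 49 -> None


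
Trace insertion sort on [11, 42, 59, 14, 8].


Initial: [11, 42, 59, 14, 8]
Insert 42: [11, 42, 59, 14, 8]
Insert 59: [11, 42, 59, 14, 8]
Insert 14: [11, 14, 42, 59, 8]
Insert 8: [8, 11, 14, 42, 59]

Sorted: [8, 11, 14, 42, 59]


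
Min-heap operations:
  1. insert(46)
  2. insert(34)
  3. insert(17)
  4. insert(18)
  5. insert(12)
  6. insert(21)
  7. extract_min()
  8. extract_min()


insert(46) -> [46]
insert(34) -> [34, 46]
insert(17) -> [17, 46, 34]
insert(18) -> [17, 18, 34, 46]
insert(12) -> [12, 17, 34, 46, 18]
insert(21) -> [12, 17, 21, 46, 18, 34]
extract_min()->12, [17, 18, 21, 46, 34]
extract_min()->17, [18, 34, 21, 46]

Final heap: [18, 34, 21, 46]


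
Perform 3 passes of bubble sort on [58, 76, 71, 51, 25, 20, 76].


Initial: [58, 76, 71, 51, 25, 20, 76]
Pass 1: [58, 71, 51, 25, 20, 76, 76] (4 swaps)
Pass 2: [58, 51, 25, 20, 71, 76, 76] (3 swaps)
Pass 3: [51, 25, 20, 58, 71, 76, 76] (3 swaps)

After 3 passes: [51, 25, 20, 58, 71, 76, 76]


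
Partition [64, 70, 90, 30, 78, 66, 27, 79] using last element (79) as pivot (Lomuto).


Pivot: 79
  64 <= 79: advance i (no swap)
  70 <= 79: advance i (no swap)
  30 <= 79: swap -> [64, 70, 30, 90, 78, 66, 27, 79]
  78 <= 79: swap -> [64, 70, 30, 78, 90, 66, 27, 79]
  66 <= 79: swap -> [64, 70, 30, 78, 66, 90, 27, 79]
  27 <= 79: swap -> [64, 70, 30, 78, 66, 27, 90, 79]
Place pivot at 6: [64, 70, 30, 78, 66, 27, 79, 90]

Partitioned: [64, 70, 30, 78, 66, 27, 79, 90]


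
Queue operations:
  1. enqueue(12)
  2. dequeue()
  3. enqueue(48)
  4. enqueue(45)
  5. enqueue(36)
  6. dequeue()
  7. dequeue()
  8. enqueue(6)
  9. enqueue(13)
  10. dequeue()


enqueue(12) -> [12]
dequeue()->12, []
enqueue(48) -> [48]
enqueue(45) -> [48, 45]
enqueue(36) -> [48, 45, 36]
dequeue()->48, [45, 36]
dequeue()->45, [36]
enqueue(6) -> [36, 6]
enqueue(13) -> [36, 6, 13]
dequeue()->36, [6, 13]

Final queue: [6, 13]


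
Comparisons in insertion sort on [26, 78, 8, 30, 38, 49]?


Algorithm: insertion sort
Input: [26, 78, 8, 30, 38, 49]
Sorted: [8, 26, 30, 38, 49, 78]

9


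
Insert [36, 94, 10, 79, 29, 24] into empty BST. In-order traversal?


Insert 36: root
Insert 94: R from 36
Insert 10: L from 36
Insert 79: R from 36 -> L from 94
Insert 29: L from 36 -> R from 10
Insert 24: L from 36 -> R from 10 -> L from 29

In-order: [10, 24, 29, 36, 79, 94]


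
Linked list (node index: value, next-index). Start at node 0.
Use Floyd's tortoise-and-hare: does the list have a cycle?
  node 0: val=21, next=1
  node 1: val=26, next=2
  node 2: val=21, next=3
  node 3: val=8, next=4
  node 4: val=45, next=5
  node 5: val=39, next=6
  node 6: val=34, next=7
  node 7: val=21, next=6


Floyd's tortoise (slow, +1) and hare (fast, +2):
  init: slow=0, fast=0
  step 1: slow=1, fast=2
  step 2: slow=2, fast=4
  step 3: slow=3, fast=6
  step 4: slow=4, fast=6
  step 5: slow=5, fast=6
  step 6: slow=6, fast=6
  slow == fast at node 6: cycle detected

Cycle: yes


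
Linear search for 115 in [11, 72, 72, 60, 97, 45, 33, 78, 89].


i=0: 11!=115
i=1: 72!=115
i=2: 72!=115
i=3: 60!=115
i=4: 97!=115
i=5: 45!=115
i=6: 33!=115
i=7: 78!=115
i=8: 89!=115

Not found, 9 comps


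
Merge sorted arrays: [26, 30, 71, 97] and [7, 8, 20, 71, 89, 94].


Take 7 from B
Take 8 from B
Take 20 from B
Take 26 from A
Take 30 from A
Take 71 from A
Take 71 from B
Take 89 from B
Take 94 from B

Merged: [7, 8, 20, 26, 30, 71, 71, 89, 94, 97]


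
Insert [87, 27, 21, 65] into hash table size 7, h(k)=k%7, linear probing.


Insert 87: h=3 -> slot 3
Insert 27: h=6 -> slot 6
Insert 21: h=0 -> slot 0
Insert 65: h=2 -> slot 2

Table: [21, None, 65, 87, None, None, 27]


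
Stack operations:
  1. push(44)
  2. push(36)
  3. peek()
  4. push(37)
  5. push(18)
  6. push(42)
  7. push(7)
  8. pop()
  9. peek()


push(44) -> [44]
push(36) -> [44, 36]
peek()->36
push(37) -> [44, 36, 37]
push(18) -> [44, 36, 37, 18]
push(42) -> [44, 36, 37, 18, 42]
push(7) -> [44, 36, 37, 18, 42, 7]
pop()->7, [44, 36, 37, 18, 42]
peek()->42

Final stack: [44, 36, 37, 18, 42]


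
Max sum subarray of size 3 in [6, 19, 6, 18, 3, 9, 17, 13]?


[0:3]: 31
[1:4]: 43
[2:5]: 27
[3:6]: 30
[4:7]: 29
[5:8]: 39

Max: 43 at [1:4]


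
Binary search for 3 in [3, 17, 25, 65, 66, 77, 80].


Step 1: lo=0, hi=6, mid=3, val=65
Step 2: lo=0, hi=2, mid=1, val=17
Step 3: lo=0, hi=0, mid=0, val=3

Found at index 0


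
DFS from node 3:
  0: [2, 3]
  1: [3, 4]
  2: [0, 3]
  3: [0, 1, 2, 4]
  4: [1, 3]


Visit 3, push [4, 2, 1, 0]
Visit 0, push [2]
Visit 2, push []
Visit 1, push [4]
Visit 4, push []

DFS order: [3, 0, 2, 1, 4]


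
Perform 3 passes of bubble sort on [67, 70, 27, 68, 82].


Initial: [67, 70, 27, 68, 82]
Pass 1: [67, 27, 68, 70, 82] (2 swaps)
Pass 2: [27, 67, 68, 70, 82] (1 swaps)
Pass 3: [27, 67, 68, 70, 82] (0 swaps)

After 3 passes: [27, 67, 68, 70, 82]


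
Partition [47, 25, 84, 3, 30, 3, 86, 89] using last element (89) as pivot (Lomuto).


Pivot: 89
  47 <= 89: advance i (no swap)
  25 <= 89: advance i (no swap)
  84 <= 89: advance i (no swap)
  3 <= 89: advance i (no swap)
  30 <= 89: advance i (no swap)
  3 <= 89: advance i (no swap)
  86 <= 89: advance i (no swap)
Place pivot at 7: [47, 25, 84, 3, 30, 3, 86, 89]

Partitioned: [47, 25, 84, 3, 30, 3, 86, 89]


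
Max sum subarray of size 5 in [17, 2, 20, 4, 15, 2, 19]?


[0:5]: 58
[1:6]: 43
[2:7]: 60

Max: 60 at [2:7]


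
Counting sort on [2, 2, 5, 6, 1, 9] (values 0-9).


Input: [2, 2, 5, 6, 1, 9]
Counts: [0, 1, 2, 0, 0, 1, 1, 0, 0, 1]

Sorted: [1, 2, 2, 5, 6, 9]


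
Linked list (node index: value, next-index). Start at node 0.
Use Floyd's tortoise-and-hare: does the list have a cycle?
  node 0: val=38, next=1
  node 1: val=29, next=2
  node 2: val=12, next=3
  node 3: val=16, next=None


Floyd's tortoise (slow, +1) and hare (fast, +2):
  init: slow=0, fast=0
  step 1: slow=1, fast=2
  step 2: fast 2->3->None, no cycle

Cycle: no


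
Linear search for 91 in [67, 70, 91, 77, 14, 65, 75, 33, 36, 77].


i=0: 67!=91
i=1: 70!=91
i=2: 91==91 found!

Found at 2, 3 comps


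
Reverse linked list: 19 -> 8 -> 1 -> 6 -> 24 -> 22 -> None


Step 1: curr=19, set curr.next=prev(None) | reversed so far: 19
Step 2: curr=8, set curr.next=prev(19) | reversed so far: 8 -> 19
Step 3: curr=1, set curr.next=prev(8) | reversed so far: 1 -> 8 -> 19
Step 4: curr=6, set curr.next=prev(1) | reversed so far: 6 -> 1 -> 8 -> 19
Step 5: curr=24, set curr.next=prev(6) | reversed so far: 24 -> 6 -> 1 -> 8 -> 19
Step 6: curr=22, set curr.next=prev(24) | reversed so far: 22 -> 24 -> 6 -> 1 -> 8 -> 19

22 -> 24 -> 6 -> 1 -> 8 -> 19 -> None


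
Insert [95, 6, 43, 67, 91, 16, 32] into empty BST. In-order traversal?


Insert 95: root
Insert 6: L from 95
Insert 43: L from 95 -> R from 6
Insert 67: L from 95 -> R from 6 -> R from 43
Insert 91: L from 95 -> R from 6 -> R from 43 -> R from 67
Insert 16: L from 95 -> R from 6 -> L from 43
Insert 32: L from 95 -> R from 6 -> L from 43 -> R from 16

In-order: [6, 16, 32, 43, 67, 91, 95]


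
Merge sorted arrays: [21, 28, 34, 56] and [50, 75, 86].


Take 21 from A
Take 28 from A
Take 34 from A
Take 50 from B
Take 56 from A

Merged: [21, 28, 34, 50, 56, 75, 86]


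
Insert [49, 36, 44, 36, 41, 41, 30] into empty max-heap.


Insert 49: [49]
Insert 36: [49, 36]
Insert 44: [49, 36, 44]
Insert 36: [49, 36, 44, 36]
Insert 41: [49, 41, 44, 36, 36]
Insert 41: [49, 41, 44, 36, 36, 41]
Insert 30: [49, 41, 44, 36, 36, 41, 30]

Final heap: [49, 41, 44, 36, 36, 41, 30]


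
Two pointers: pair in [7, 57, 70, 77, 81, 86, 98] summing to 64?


lo=0(7)+hi=6(98)=105
lo=0(7)+hi=5(86)=93
lo=0(7)+hi=4(81)=88
lo=0(7)+hi=3(77)=84
lo=0(7)+hi=2(70)=77
lo=0(7)+hi=1(57)=64

Yes: 7+57=64


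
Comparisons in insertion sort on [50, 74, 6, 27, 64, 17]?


Algorithm: insertion sort
Input: [50, 74, 6, 27, 64, 17]
Sorted: [6, 17, 27, 50, 64, 74]

13


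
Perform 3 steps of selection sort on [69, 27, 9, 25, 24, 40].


Initial: [69, 27, 9, 25, 24, 40]
Step 1: min=9 at 2
  Swap: [9, 27, 69, 25, 24, 40]
Step 2: min=24 at 4
  Swap: [9, 24, 69, 25, 27, 40]
Step 3: min=25 at 3
  Swap: [9, 24, 25, 69, 27, 40]

After 3 steps: [9, 24, 25, 69, 27, 40]


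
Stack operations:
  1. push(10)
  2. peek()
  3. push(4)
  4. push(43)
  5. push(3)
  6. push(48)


push(10) -> [10]
peek()->10
push(4) -> [10, 4]
push(43) -> [10, 4, 43]
push(3) -> [10, 4, 43, 3]
push(48) -> [10, 4, 43, 3, 48]

Final stack: [10, 4, 43, 3, 48]


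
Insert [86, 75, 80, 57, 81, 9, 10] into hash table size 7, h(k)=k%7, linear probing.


Insert 86: h=2 -> slot 2
Insert 75: h=5 -> slot 5
Insert 80: h=3 -> slot 3
Insert 57: h=1 -> slot 1
Insert 81: h=4 -> slot 4
Insert 9: h=2, 4 probes -> slot 6
Insert 10: h=3, 4 probes -> slot 0

Table: [10, 57, 86, 80, 81, 75, 9]


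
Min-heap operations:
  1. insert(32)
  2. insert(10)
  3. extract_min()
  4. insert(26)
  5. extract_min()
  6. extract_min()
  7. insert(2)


insert(32) -> [32]
insert(10) -> [10, 32]
extract_min()->10, [32]
insert(26) -> [26, 32]
extract_min()->26, [32]
extract_min()->32, []
insert(2) -> [2]

Final heap: [2]


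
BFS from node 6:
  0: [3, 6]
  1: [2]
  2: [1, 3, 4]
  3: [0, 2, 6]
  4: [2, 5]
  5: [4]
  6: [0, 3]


Visit 6, enqueue [0, 3]
Visit 0, enqueue []
Visit 3, enqueue [2]
Visit 2, enqueue [1, 4]
Visit 1, enqueue []
Visit 4, enqueue [5]
Visit 5, enqueue []

BFS order: [6, 0, 3, 2, 1, 4, 5]


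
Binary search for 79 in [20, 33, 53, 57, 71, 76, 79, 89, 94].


Step 1: lo=0, hi=8, mid=4, val=71
Step 2: lo=5, hi=8, mid=6, val=79

Found at index 6


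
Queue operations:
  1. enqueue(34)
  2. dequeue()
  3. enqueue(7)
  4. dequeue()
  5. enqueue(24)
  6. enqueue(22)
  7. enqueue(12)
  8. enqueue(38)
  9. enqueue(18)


enqueue(34) -> [34]
dequeue()->34, []
enqueue(7) -> [7]
dequeue()->7, []
enqueue(24) -> [24]
enqueue(22) -> [24, 22]
enqueue(12) -> [24, 22, 12]
enqueue(38) -> [24, 22, 12, 38]
enqueue(18) -> [24, 22, 12, 38, 18]

Final queue: [24, 22, 12, 38, 18]


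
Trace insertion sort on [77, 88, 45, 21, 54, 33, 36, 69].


Initial: [77, 88, 45, 21, 54, 33, 36, 69]
Insert 88: [77, 88, 45, 21, 54, 33, 36, 69]
Insert 45: [45, 77, 88, 21, 54, 33, 36, 69]
Insert 21: [21, 45, 77, 88, 54, 33, 36, 69]
Insert 54: [21, 45, 54, 77, 88, 33, 36, 69]
Insert 33: [21, 33, 45, 54, 77, 88, 36, 69]
Insert 36: [21, 33, 36, 45, 54, 77, 88, 69]
Insert 69: [21, 33, 36, 45, 54, 69, 77, 88]

Sorted: [21, 33, 36, 45, 54, 69, 77, 88]


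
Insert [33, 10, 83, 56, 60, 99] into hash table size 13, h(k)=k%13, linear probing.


Insert 33: h=7 -> slot 7
Insert 10: h=10 -> slot 10
Insert 83: h=5 -> slot 5
Insert 56: h=4 -> slot 4
Insert 60: h=8 -> slot 8
Insert 99: h=8, 1 probes -> slot 9

Table: [None, None, None, None, 56, 83, None, 33, 60, 99, 10, None, None]


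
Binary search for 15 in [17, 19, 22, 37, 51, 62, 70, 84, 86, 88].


Step 1: lo=0, hi=9, mid=4, val=51
Step 2: lo=0, hi=3, mid=1, val=19
Step 3: lo=0, hi=0, mid=0, val=17

Not found


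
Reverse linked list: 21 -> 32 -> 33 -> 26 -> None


Step 1: curr=21, set curr.next=prev(None) | reversed so far: 21
Step 2: curr=32, set curr.next=prev(21) | reversed so far: 32 -> 21
Step 3: curr=33, set curr.next=prev(32) | reversed so far: 33 -> 32 -> 21
Step 4: curr=26, set curr.next=prev(33) | reversed so far: 26 -> 33 -> 32 -> 21

26 -> 33 -> 32 -> 21 -> None


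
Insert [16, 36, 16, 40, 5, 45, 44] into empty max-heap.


Insert 16: [16]
Insert 36: [36, 16]
Insert 16: [36, 16, 16]
Insert 40: [40, 36, 16, 16]
Insert 5: [40, 36, 16, 16, 5]
Insert 45: [45, 36, 40, 16, 5, 16]
Insert 44: [45, 36, 44, 16, 5, 16, 40]

Final heap: [45, 36, 44, 16, 5, 16, 40]


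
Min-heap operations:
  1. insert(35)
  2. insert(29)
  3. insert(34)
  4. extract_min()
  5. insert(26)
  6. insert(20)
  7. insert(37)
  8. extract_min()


insert(35) -> [35]
insert(29) -> [29, 35]
insert(34) -> [29, 35, 34]
extract_min()->29, [34, 35]
insert(26) -> [26, 35, 34]
insert(20) -> [20, 26, 34, 35]
insert(37) -> [20, 26, 34, 35, 37]
extract_min()->20, [26, 35, 34, 37]

Final heap: [26, 35, 34, 37]


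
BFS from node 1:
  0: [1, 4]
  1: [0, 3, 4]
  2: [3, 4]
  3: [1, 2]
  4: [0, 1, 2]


Visit 1, enqueue [0, 3, 4]
Visit 0, enqueue []
Visit 3, enqueue [2]
Visit 4, enqueue []
Visit 2, enqueue []

BFS order: [1, 0, 3, 4, 2]


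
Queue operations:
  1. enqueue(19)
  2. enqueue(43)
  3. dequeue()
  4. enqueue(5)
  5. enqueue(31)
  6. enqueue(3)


enqueue(19) -> [19]
enqueue(43) -> [19, 43]
dequeue()->19, [43]
enqueue(5) -> [43, 5]
enqueue(31) -> [43, 5, 31]
enqueue(3) -> [43, 5, 31, 3]

Final queue: [43, 5, 31, 3]


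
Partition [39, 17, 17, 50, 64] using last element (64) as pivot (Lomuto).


Pivot: 64
  39 <= 64: advance i (no swap)
  17 <= 64: advance i (no swap)
  17 <= 64: advance i (no swap)
  50 <= 64: advance i (no swap)
Place pivot at 4: [39, 17, 17, 50, 64]

Partitioned: [39, 17, 17, 50, 64]


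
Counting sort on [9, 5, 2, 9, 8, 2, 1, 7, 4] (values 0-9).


Input: [9, 5, 2, 9, 8, 2, 1, 7, 4]
Counts: [0, 1, 2, 0, 1, 1, 0, 1, 1, 2]

Sorted: [1, 2, 2, 4, 5, 7, 8, 9, 9]


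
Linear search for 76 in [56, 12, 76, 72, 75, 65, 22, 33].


i=0: 56!=76
i=1: 12!=76
i=2: 76==76 found!

Found at 2, 3 comps


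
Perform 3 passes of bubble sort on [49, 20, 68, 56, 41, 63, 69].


Initial: [49, 20, 68, 56, 41, 63, 69]
Pass 1: [20, 49, 56, 41, 63, 68, 69] (4 swaps)
Pass 2: [20, 49, 41, 56, 63, 68, 69] (1 swaps)
Pass 3: [20, 41, 49, 56, 63, 68, 69] (1 swaps)

After 3 passes: [20, 41, 49, 56, 63, 68, 69]


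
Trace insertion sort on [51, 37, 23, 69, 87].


Initial: [51, 37, 23, 69, 87]
Insert 37: [37, 51, 23, 69, 87]
Insert 23: [23, 37, 51, 69, 87]
Insert 69: [23, 37, 51, 69, 87]
Insert 87: [23, 37, 51, 69, 87]

Sorted: [23, 37, 51, 69, 87]


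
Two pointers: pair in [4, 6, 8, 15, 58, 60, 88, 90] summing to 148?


lo=0(4)+hi=7(90)=94
lo=1(6)+hi=7(90)=96
lo=2(8)+hi=7(90)=98
lo=3(15)+hi=7(90)=105
lo=4(58)+hi=7(90)=148

Yes: 58+90=148


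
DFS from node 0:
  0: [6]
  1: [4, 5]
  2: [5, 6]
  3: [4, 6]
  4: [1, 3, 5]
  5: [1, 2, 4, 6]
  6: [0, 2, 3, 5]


Visit 0, push [6]
Visit 6, push [5, 3, 2]
Visit 2, push [5]
Visit 5, push [4, 1]
Visit 1, push [4]
Visit 4, push [3]
Visit 3, push []

DFS order: [0, 6, 2, 5, 1, 4, 3]


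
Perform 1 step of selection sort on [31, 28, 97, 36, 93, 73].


Initial: [31, 28, 97, 36, 93, 73]
Step 1: min=28 at 1
  Swap: [28, 31, 97, 36, 93, 73]

After 1 step: [28, 31, 97, 36, 93, 73]


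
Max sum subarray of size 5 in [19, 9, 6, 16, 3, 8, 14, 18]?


[0:5]: 53
[1:6]: 42
[2:7]: 47
[3:8]: 59

Max: 59 at [3:8]


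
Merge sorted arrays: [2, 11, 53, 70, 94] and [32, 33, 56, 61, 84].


Take 2 from A
Take 11 from A
Take 32 from B
Take 33 from B
Take 53 from A
Take 56 from B
Take 61 from B
Take 70 from A
Take 84 from B

Merged: [2, 11, 32, 33, 53, 56, 61, 70, 84, 94]


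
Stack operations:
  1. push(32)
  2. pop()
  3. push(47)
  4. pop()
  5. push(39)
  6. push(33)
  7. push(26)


push(32) -> [32]
pop()->32, []
push(47) -> [47]
pop()->47, []
push(39) -> [39]
push(33) -> [39, 33]
push(26) -> [39, 33, 26]

Final stack: [39, 33, 26]


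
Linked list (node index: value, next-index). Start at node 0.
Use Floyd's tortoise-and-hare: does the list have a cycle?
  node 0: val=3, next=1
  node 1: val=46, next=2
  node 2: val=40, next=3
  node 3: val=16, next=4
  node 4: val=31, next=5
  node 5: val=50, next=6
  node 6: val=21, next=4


Floyd's tortoise (slow, +1) and hare (fast, +2):
  init: slow=0, fast=0
  step 1: slow=1, fast=2
  step 2: slow=2, fast=4
  step 3: slow=3, fast=6
  step 4: slow=4, fast=5
  step 5: slow=5, fast=4
  step 6: slow=6, fast=6
  slow == fast at node 6: cycle detected

Cycle: yes


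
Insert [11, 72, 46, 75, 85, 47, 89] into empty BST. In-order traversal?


Insert 11: root
Insert 72: R from 11
Insert 46: R from 11 -> L from 72
Insert 75: R from 11 -> R from 72
Insert 85: R from 11 -> R from 72 -> R from 75
Insert 47: R from 11 -> L from 72 -> R from 46
Insert 89: R from 11 -> R from 72 -> R from 75 -> R from 85

In-order: [11, 46, 47, 72, 75, 85, 89]


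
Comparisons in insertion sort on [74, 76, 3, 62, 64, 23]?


Algorithm: insertion sort
Input: [74, 76, 3, 62, 64, 23]
Sorted: [3, 23, 62, 64, 74, 76]

14


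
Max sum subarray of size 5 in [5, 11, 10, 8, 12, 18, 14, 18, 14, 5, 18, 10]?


[0:5]: 46
[1:6]: 59
[2:7]: 62
[3:8]: 70
[4:9]: 76
[5:10]: 69
[6:11]: 69
[7:12]: 65

Max: 76 at [4:9]


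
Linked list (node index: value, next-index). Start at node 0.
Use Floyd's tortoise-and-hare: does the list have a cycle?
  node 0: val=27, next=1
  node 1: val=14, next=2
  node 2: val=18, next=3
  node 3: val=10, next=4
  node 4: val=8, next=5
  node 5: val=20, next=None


Floyd's tortoise (slow, +1) and hare (fast, +2):
  init: slow=0, fast=0
  step 1: slow=1, fast=2
  step 2: slow=2, fast=4
  step 3: fast 4->5->None, no cycle

Cycle: no


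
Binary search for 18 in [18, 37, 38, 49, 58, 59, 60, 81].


Step 1: lo=0, hi=7, mid=3, val=49
Step 2: lo=0, hi=2, mid=1, val=37
Step 3: lo=0, hi=0, mid=0, val=18

Found at index 0


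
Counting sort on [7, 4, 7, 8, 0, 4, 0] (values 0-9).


Input: [7, 4, 7, 8, 0, 4, 0]
Counts: [2, 0, 0, 0, 2, 0, 0, 2, 1, 0]

Sorted: [0, 0, 4, 4, 7, 7, 8]


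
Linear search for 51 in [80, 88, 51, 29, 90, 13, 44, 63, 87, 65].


i=0: 80!=51
i=1: 88!=51
i=2: 51==51 found!

Found at 2, 3 comps


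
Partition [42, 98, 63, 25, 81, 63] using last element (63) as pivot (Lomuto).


Pivot: 63
  42 <= 63: advance i (no swap)
  63 <= 63: swap -> [42, 63, 98, 25, 81, 63]
  25 <= 63: swap -> [42, 63, 25, 98, 81, 63]
Place pivot at 3: [42, 63, 25, 63, 81, 98]

Partitioned: [42, 63, 25, 63, 81, 98]


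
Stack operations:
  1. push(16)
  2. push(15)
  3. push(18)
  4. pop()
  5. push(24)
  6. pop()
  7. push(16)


push(16) -> [16]
push(15) -> [16, 15]
push(18) -> [16, 15, 18]
pop()->18, [16, 15]
push(24) -> [16, 15, 24]
pop()->24, [16, 15]
push(16) -> [16, 15, 16]

Final stack: [16, 15, 16]


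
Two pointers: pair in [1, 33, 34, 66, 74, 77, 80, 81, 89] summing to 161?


lo=0(1)+hi=8(89)=90
lo=1(33)+hi=8(89)=122
lo=2(34)+hi=8(89)=123
lo=3(66)+hi=8(89)=155
lo=4(74)+hi=8(89)=163
lo=4(74)+hi=7(81)=155
lo=5(77)+hi=7(81)=158
lo=6(80)+hi=7(81)=161

Yes: 80+81=161


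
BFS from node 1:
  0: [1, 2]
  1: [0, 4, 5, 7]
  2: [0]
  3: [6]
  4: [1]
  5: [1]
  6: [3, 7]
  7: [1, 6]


Visit 1, enqueue [0, 4, 5, 7]
Visit 0, enqueue [2]
Visit 4, enqueue []
Visit 5, enqueue []
Visit 7, enqueue [6]
Visit 2, enqueue []
Visit 6, enqueue [3]
Visit 3, enqueue []

BFS order: [1, 0, 4, 5, 7, 2, 6, 3]


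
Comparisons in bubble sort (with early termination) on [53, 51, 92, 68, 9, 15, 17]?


Algorithm: bubble sort (with early termination)
Input: [53, 51, 92, 68, 9, 15, 17]
Sorted: [9, 15, 17, 51, 53, 68, 92]

20


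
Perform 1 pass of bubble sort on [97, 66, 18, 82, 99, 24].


Initial: [97, 66, 18, 82, 99, 24]
Pass 1: [66, 18, 82, 97, 24, 99] (4 swaps)

After 1 pass: [66, 18, 82, 97, 24, 99]


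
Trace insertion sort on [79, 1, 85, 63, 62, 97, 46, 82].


Initial: [79, 1, 85, 63, 62, 97, 46, 82]
Insert 1: [1, 79, 85, 63, 62, 97, 46, 82]
Insert 85: [1, 79, 85, 63, 62, 97, 46, 82]
Insert 63: [1, 63, 79, 85, 62, 97, 46, 82]
Insert 62: [1, 62, 63, 79, 85, 97, 46, 82]
Insert 97: [1, 62, 63, 79, 85, 97, 46, 82]
Insert 46: [1, 46, 62, 63, 79, 85, 97, 82]
Insert 82: [1, 46, 62, 63, 79, 82, 85, 97]

Sorted: [1, 46, 62, 63, 79, 82, 85, 97]


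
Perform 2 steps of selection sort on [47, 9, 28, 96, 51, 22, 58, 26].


Initial: [47, 9, 28, 96, 51, 22, 58, 26]
Step 1: min=9 at 1
  Swap: [9, 47, 28, 96, 51, 22, 58, 26]
Step 2: min=22 at 5
  Swap: [9, 22, 28, 96, 51, 47, 58, 26]

After 2 steps: [9, 22, 28, 96, 51, 47, 58, 26]


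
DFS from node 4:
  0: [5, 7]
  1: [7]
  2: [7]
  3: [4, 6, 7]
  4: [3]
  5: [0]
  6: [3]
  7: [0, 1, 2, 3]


Visit 4, push [3]
Visit 3, push [7, 6]
Visit 6, push []
Visit 7, push [2, 1, 0]
Visit 0, push [5]
Visit 5, push []
Visit 1, push []
Visit 2, push []

DFS order: [4, 3, 6, 7, 0, 5, 1, 2]


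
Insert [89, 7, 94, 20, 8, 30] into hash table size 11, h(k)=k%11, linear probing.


Insert 89: h=1 -> slot 1
Insert 7: h=7 -> slot 7
Insert 94: h=6 -> slot 6
Insert 20: h=9 -> slot 9
Insert 8: h=8 -> slot 8
Insert 30: h=8, 2 probes -> slot 10

Table: [None, 89, None, None, None, None, 94, 7, 8, 20, 30]


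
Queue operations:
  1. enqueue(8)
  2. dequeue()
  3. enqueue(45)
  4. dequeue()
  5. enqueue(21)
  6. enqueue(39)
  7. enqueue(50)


enqueue(8) -> [8]
dequeue()->8, []
enqueue(45) -> [45]
dequeue()->45, []
enqueue(21) -> [21]
enqueue(39) -> [21, 39]
enqueue(50) -> [21, 39, 50]

Final queue: [21, 39, 50]


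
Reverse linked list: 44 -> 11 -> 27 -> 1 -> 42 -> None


Step 1: curr=44, set curr.next=prev(None) | reversed so far: 44
Step 2: curr=11, set curr.next=prev(44) | reversed so far: 11 -> 44
Step 3: curr=27, set curr.next=prev(11) | reversed so far: 27 -> 11 -> 44
Step 4: curr=1, set curr.next=prev(27) | reversed so far: 1 -> 27 -> 11 -> 44
Step 5: curr=42, set curr.next=prev(1) | reversed so far: 42 -> 1 -> 27 -> 11 -> 44

42 -> 1 -> 27 -> 11 -> 44 -> None


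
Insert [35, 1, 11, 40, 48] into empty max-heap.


Insert 35: [35]
Insert 1: [35, 1]
Insert 11: [35, 1, 11]
Insert 40: [40, 35, 11, 1]
Insert 48: [48, 40, 11, 1, 35]

Final heap: [48, 40, 11, 1, 35]


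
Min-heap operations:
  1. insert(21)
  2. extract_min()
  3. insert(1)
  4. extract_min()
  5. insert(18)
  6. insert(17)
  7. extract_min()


insert(21) -> [21]
extract_min()->21, []
insert(1) -> [1]
extract_min()->1, []
insert(18) -> [18]
insert(17) -> [17, 18]
extract_min()->17, [18]

Final heap: [18]


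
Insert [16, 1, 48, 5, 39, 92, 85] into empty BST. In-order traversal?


Insert 16: root
Insert 1: L from 16
Insert 48: R from 16
Insert 5: L from 16 -> R from 1
Insert 39: R from 16 -> L from 48
Insert 92: R from 16 -> R from 48
Insert 85: R from 16 -> R from 48 -> L from 92

In-order: [1, 5, 16, 39, 48, 85, 92]


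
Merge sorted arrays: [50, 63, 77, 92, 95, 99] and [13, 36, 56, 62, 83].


Take 13 from B
Take 36 from B
Take 50 from A
Take 56 from B
Take 62 from B
Take 63 from A
Take 77 from A
Take 83 from B

Merged: [13, 36, 50, 56, 62, 63, 77, 83, 92, 95, 99]


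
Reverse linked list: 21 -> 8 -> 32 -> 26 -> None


Step 1: curr=21, set curr.next=prev(None) | reversed so far: 21
Step 2: curr=8, set curr.next=prev(21) | reversed so far: 8 -> 21
Step 3: curr=32, set curr.next=prev(8) | reversed so far: 32 -> 8 -> 21
Step 4: curr=26, set curr.next=prev(32) | reversed so far: 26 -> 32 -> 8 -> 21

26 -> 32 -> 8 -> 21 -> None


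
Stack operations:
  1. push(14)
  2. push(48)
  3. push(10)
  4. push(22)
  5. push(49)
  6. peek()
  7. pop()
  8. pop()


push(14) -> [14]
push(48) -> [14, 48]
push(10) -> [14, 48, 10]
push(22) -> [14, 48, 10, 22]
push(49) -> [14, 48, 10, 22, 49]
peek()->49
pop()->49, [14, 48, 10, 22]
pop()->22, [14, 48, 10]

Final stack: [14, 48, 10]


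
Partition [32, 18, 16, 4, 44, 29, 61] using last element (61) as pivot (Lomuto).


Pivot: 61
  32 <= 61: advance i (no swap)
  18 <= 61: advance i (no swap)
  16 <= 61: advance i (no swap)
  4 <= 61: advance i (no swap)
  44 <= 61: advance i (no swap)
  29 <= 61: advance i (no swap)
Place pivot at 6: [32, 18, 16, 4, 44, 29, 61]

Partitioned: [32, 18, 16, 4, 44, 29, 61]


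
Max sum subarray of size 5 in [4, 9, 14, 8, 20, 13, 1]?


[0:5]: 55
[1:6]: 64
[2:7]: 56

Max: 64 at [1:6]


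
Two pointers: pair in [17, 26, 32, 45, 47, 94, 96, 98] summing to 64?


lo=0(17)+hi=7(98)=115
lo=0(17)+hi=6(96)=113
lo=0(17)+hi=5(94)=111
lo=0(17)+hi=4(47)=64

Yes: 17+47=64


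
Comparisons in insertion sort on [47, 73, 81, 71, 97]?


Algorithm: insertion sort
Input: [47, 73, 81, 71, 97]
Sorted: [47, 71, 73, 81, 97]

6


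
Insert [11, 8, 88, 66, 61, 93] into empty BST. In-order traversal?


Insert 11: root
Insert 8: L from 11
Insert 88: R from 11
Insert 66: R from 11 -> L from 88
Insert 61: R from 11 -> L from 88 -> L from 66
Insert 93: R from 11 -> R from 88

In-order: [8, 11, 61, 66, 88, 93]


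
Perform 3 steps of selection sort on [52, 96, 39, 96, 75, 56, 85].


Initial: [52, 96, 39, 96, 75, 56, 85]
Step 1: min=39 at 2
  Swap: [39, 96, 52, 96, 75, 56, 85]
Step 2: min=52 at 2
  Swap: [39, 52, 96, 96, 75, 56, 85]
Step 3: min=56 at 5
  Swap: [39, 52, 56, 96, 75, 96, 85]

After 3 steps: [39, 52, 56, 96, 75, 96, 85]


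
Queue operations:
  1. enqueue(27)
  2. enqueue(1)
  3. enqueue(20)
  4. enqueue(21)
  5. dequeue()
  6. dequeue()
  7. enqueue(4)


enqueue(27) -> [27]
enqueue(1) -> [27, 1]
enqueue(20) -> [27, 1, 20]
enqueue(21) -> [27, 1, 20, 21]
dequeue()->27, [1, 20, 21]
dequeue()->1, [20, 21]
enqueue(4) -> [20, 21, 4]

Final queue: [20, 21, 4]


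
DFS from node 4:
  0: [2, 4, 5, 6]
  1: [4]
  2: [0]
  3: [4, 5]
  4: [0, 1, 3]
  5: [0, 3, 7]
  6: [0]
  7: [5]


Visit 4, push [3, 1, 0]
Visit 0, push [6, 5, 2]
Visit 2, push []
Visit 5, push [7, 3]
Visit 3, push []
Visit 7, push []
Visit 6, push []
Visit 1, push []

DFS order: [4, 0, 2, 5, 3, 7, 6, 1]


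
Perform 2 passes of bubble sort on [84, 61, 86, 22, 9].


Initial: [84, 61, 86, 22, 9]
Pass 1: [61, 84, 22, 9, 86] (3 swaps)
Pass 2: [61, 22, 9, 84, 86] (2 swaps)

After 2 passes: [61, 22, 9, 84, 86]


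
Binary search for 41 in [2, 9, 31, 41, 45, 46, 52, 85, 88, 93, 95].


Step 1: lo=0, hi=10, mid=5, val=46
Step 2: lo=0, hi=4, mid=2, val=31
Step 3: lo=3, hi=4, mid=3, val=41

Found at index 3


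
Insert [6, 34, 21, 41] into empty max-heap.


Insert 6: [6]
Insert 34: [34, 6]
Insert 21: [34, 6, 21]
Insert 41: [41, 34, 21, 6]

Final heap: [41, 34, 21, 6]


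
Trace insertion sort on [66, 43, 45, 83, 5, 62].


Initial: [66, 43, 45, 83, 5, 62]
Insert 43: [43, 66, 45, 83, 5, 62]
Insert 45: [43, 45, 66, 83, 5, 62]
Insert 83: [43, 45, 66, 83, 5, 62]
Insert 5: [5, 43, 45, 66, 83, 62]
Insert 62: [5, 43, 45, 62, 66, 83]

Sorted: [5, 43, 45, 62, 66, 83]


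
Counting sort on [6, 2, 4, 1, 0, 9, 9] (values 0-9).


Input: [6, 2, 4, 1, 0, 9, 9]
Counts: [1, 1, 1, 0, 1, 0, 1, 0, 0, 2]

Sorted: [0, 1, 2, 4, 6, 9, 9]


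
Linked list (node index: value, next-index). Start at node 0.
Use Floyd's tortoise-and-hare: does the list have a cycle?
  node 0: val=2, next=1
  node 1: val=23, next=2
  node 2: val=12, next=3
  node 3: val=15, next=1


Floyd's tortoise (slow, +1) and hare (fast, +2):
  init: slow=0, fast=0
  step 1: slow=1, fast=2
  step 2: slow=2, fast=1
  step 3: slow=3, fast=3
  slow == fast at node 3: cycle detected

Cycle: yes


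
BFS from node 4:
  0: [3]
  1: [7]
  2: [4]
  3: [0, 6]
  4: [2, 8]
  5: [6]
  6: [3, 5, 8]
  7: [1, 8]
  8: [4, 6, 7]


Visit 4, enqueue [2, 8]
Visit 2, enqueue []
Visit 8, enqueue [6, 7]
Visit 6, enqueue [3, 5]
Visit 7, enqueue [1]
Visit 3, enqueue [0]
Visit 5, enqueue []
Visit 1, enqueue []
Visit 0, enqueue []

BFS order: [4, 2, 8, 6, 7, 3, 5, 1, 0]


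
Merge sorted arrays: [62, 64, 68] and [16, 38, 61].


Take 16 from B
Take 38 from B
Take 61 from B

Merged: [16, 38, 61, 62, 64, 68]


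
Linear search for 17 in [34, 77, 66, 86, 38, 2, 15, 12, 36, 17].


i=0: 34!=17
i=1: 77!=17
i=2: 66!=17
i=3: 86!=17
i=4: 38!=17
i=5: 2!=17
i=6: 15!=17
i=7: 12!=17
i=8: 36!=17
i=9: 17==17 found!

Found at 9, 10 comps


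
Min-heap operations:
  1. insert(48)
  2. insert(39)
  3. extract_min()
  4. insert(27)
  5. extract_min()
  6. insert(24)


insert(48) -> [48]
insert(39) -> [39, 48]
extract_min()->39, [48]
insert(27) -> [27, 48]
extract_min()->27, [48]
insert(24) -> [24, 48]

Final heap: [24, 48]


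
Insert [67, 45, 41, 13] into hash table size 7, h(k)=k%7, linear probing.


Insert 67: h=4 -> slot 4
Insert 45: h=3 -> slot 3
Insert 41: h=6 -> slot 6
Insert 13: h=6, 1 probes -> slot 0

Table: [13, None, None, 45, 67, None, 41]


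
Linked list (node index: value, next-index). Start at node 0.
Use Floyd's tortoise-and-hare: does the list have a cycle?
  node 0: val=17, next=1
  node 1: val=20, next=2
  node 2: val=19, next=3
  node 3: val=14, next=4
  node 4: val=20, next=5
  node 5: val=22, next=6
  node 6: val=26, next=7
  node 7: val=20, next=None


Floyd's tortoise (slow, +1) and hare (fast, +2):
  init: slow=0, fast=0
  step 1: slow=1, fast=2
  step 2: slow=2, fast=4
  step 3: slow=3, fast=6
  step 4: fast 6->7->None, no cycle

Cycle: no


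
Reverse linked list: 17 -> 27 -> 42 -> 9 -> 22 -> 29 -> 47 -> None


Step 1: curr=17, set curr.next=prev(None) | reversed so far: 17
Step 2: curr=27, set curr.next=prev(17) | reversed so far: 27 -> 17
Step 3: curr=42, set curr.next=prev(27) | reversed so far: 42 -> 27 -> 17
Step 4: curr=9, set curr.next=prev(42) | reversed so far: 9 -> 42 -> 27 -> 17
Step 5: curr=22, set curr.next=prev(9) | reversed so far: 22 -> 9 -> 42 -> 27 -> 17
Step 6: curr=29, set curr.next=prev(22) | reversed so far: 29 -> 22 -> 9 -> 42 -> 27 -> 17
Step 7: curr=47, set curr.next=prev(29) | reversed so far: 47 -> 29 -> 22 -> 9 -> 42 -> 27 -> 17

47 -> 29 -> 22 -> 9 -> 42 -> 27 -> 17 -> None


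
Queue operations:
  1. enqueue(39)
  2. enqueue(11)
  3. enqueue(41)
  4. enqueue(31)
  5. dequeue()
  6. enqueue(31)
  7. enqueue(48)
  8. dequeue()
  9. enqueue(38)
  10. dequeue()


enqueue(39) -> [39]
enqueue(11) -> [39, 11]
enqueue(41) -> [39, 11, 41]
enqueue(31) -> [39, 11, 41, 31]
dequeue()->39, [11, 41, 31]
enqueue(31) -> [11, 41, 31, 31]
enqueue(48) -> [11, 41, 31, 31, 48]
dequeue()->11, [41, 31, 31, 48]
enqueue(38) -> [41, 31, 31, 48, 38]
dequeue()->41, [31, 31, 48, 38]

Final queue: [31, 31, 48, 38]


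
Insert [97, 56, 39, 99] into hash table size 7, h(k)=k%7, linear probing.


Insert 97: h=6 -> slot 6
Insert 56: h=0 -> slot 0
Insert 39: h=4 -> slot 4
Insert 99: h=1 -> slot 1

Table: [56, 99, None, None, 39, None, 97]


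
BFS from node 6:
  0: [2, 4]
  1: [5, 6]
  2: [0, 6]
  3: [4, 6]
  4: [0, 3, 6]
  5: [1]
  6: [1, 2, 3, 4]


Visit 6, enqueue [1, 2, 3, 4]
Visit 1, enqueue [5]
Visit 2, enqueue [0]
Visit 3, enqueue []
Visit 4, enqueue []
Visit 5, enqueue []
Visit 0, enqueue []

BFS order: [6, 1, 2, 3, 4, 5, 0]


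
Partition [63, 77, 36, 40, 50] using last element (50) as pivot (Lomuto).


Pivot: 50
  36 <= 50: swap -> [36, 77, 63, 40, 50]
  40 <= 50: swap -> [36, 40, 63, 77, 50]
Place pivot at 2: [36, 40, 50, 77, 63]

Partitioned: [36, 40, 50, 77, 63]


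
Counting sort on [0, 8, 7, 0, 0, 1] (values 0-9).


Input: [0, 8, 7, 0, 0, 1]
Counts: [3, 1, 0, 0, 0, 0, 0, 1, 1, 0]

Sorted: [0, 0, 0, 1, 7, 8]


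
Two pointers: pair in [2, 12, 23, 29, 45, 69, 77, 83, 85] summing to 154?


lo=0(2)+hi=8(85)=87
lo=1(12)+hi=8(85)=97
lo=2(23)+hi=8(85)=108
lo=3(29)+hi=8(85)=114
lo=4(45)+hi=8(85)=130
lo=5(69)+hi=8(85)=154

Yes: 69+85=154


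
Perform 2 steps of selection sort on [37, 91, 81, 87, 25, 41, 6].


Initial: [37, 91, 81, 87, 25, 41, 6]
Step 1: min=6 at 6
  Swap: [6, 91, 81, 87, 25, 41, 37]
Step 2: min=25 at 4
  Swap: [6, 25, 81, 87, 91, 41, 37]

After 2 steps: [6, 25, 81, 87, 91, 41, 37]


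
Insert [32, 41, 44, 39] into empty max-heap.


Insert 32: [32]
Insert 41: [41, 32]
Insert 44: [44, 32, 41]
Insert 39: [44, 39, 41, 32]

Final heap: [44, 39, 41, 32]


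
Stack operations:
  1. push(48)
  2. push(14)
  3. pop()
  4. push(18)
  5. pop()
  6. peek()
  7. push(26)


push(48) -> [48]
push(14) -> [48, 14]
pop()->14, [48]
push(18) -> [48, 18]
pop()->18, [48]
peek()->48
push(26) -> [48, 26]

Final stack: [48, 26]


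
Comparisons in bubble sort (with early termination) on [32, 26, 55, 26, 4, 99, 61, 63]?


Algorithm: bubble sort (with early termination)
Input: [32, 26, 55, 26, 4, 99, 61, 63]
Sorted: [4, 26, 26, 32, 55, 61, 63, 99]

25


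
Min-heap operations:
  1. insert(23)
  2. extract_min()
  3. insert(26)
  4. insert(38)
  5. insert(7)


insert(23) -> [23]
extract_min()->23, []
insert(26) -> [26]
insert(38) -> [26, 38]
insert(7) -> [7, 38, 26]

Final heap: [7, 38, 26]


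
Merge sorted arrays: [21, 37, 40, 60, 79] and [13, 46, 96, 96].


Take 13 from B
Take 21 from A
Take 37 from A
Take 40 from A
Take 46 from B
Take 60 from A
Take 79 from A

Merged: [13, 21, 37, 40, 46, 60, 79, 96, 96]


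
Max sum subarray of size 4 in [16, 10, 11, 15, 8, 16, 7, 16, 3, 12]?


[0:4]: 52
[1:5]: 44
[2:6]: 50
[3:7]: 46
[4:8]: 47
[5:9]: 42
[6:10]: 38

Max: 52 at [0:4]


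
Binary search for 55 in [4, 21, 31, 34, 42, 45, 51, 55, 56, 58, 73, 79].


Step 1: lo=0, hi=11, mid=5, val=45
Step 2: lo=6, hi=11, mid=8, val=56
Step 3: lo=6, hi=7, mid=6, val=51
Step 4: lo=7, hi=7, mid=7, val=55

Found at index 7


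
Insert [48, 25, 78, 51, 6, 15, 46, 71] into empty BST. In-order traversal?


Insert 48: root
Insert 25: L from 48
Insert 78: R from 48
Insert 51: R from 48 -> L from 78
Insert 6: L from 48 -> L from 25
Insert 15: L from 48 -> L from 25 -> R from 6
Insert 46: L from 48 -> R from 25
Insert 71: R from 48 -> L from 78 -> R from 51

In-order: [6, 15, 25, 46, 48, 51, 71, 78]


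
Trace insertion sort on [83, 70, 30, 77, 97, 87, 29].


Initial: [83, 70, 30, 77, 97, 87, 29]
Insert 70: [70, 83, 30, 77, 97, 87, 29]
Insert 30: [30, 70, 83, 77, 97, 87, 29]
Insert 77: [30, 70, 77, 83, 97, 87, 29]
Insert 97: [30, 70, 77, 83, 97, 87, 29]
Insert 87: [30, 70, 77, 83, 87, 97, 29]
Insert 29: [29, 30, 70, 77, 83, 87, 97]

Sorted: [29, 30, 70, 77, 83, 87, 97]


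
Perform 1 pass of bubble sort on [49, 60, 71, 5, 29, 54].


Initial: [49, 60, 71, 5, 29, 54]
Pass 1: [49, 60, 5, 29, 54, 71] (3 swaps)

After 1 pass: [49, 60, 5, 29, 54, 71]


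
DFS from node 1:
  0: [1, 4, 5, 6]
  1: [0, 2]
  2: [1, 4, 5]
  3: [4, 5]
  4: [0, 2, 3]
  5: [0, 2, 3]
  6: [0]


Visit 1, push [2, 0]
Visit 0, push [6, 5, 4]
Visit 4, push [3, 2]
Visit 2, push [5]
Visit 5, push [3]
Visit 3, push []
Visit 6, push []

DFS order: [1, 0, 4, 2, 5, 3, 6]


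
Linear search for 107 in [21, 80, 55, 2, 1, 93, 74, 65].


i=0: 21!=107
i=1: 80!=107
i=2: 55!=107
i=3: 2!=107
i=4: 1!=107
i=5: 93!=107
i=6: 74!=107
i=7: 65!=107

Not found, 8 comps


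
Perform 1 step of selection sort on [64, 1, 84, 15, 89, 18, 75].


Initial: [64, 1, 84, 15, 89, 18, 75]
Step 1: min=1 at 1
  Swap: [1, 64, 84, 15, 89, 18, 75]

After 1 step: [1, 64, 84, 15, 89, 18, 75]


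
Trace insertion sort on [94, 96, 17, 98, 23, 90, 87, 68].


Initial: [94, 96, 17, 98, 23, 90, 87, 68]
Insert 96: [94, 96, 17, 98, 23, 90, 87, 68]
Insert 17: [17, 94, 96, 98, 23, 90, 87, 68]
Insert 98: [17, 94, 96, 98, 23, 90, 87, 68]
Insert 23: [17, 23, 94, 96, 98, 90, 87, 68]
Insert 90: [17, 23, 90, 94, 96, 98, 87, 68]
Insert 87: [17, 23, 87, 90, 94, 96, 98, 68]
Insert 68: [17, 23, 68, 87, 90, 94, 96, 98]

Sorted: [17, 23, 68, 87, 90, 94, 96, 98]


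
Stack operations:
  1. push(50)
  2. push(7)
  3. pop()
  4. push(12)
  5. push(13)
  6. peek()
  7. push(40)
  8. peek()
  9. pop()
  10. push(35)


push(50) -> [50]
push(7) -> [50, 7]
pop()->7, [50]
push(12) -> [50, 12]
push(13) -> [50, 12, 13]
peek()->13
push(40) -> [50, 12, 13, 40]
peek()->40
pop()->40, [50, 12, 13]
push(35) -> [50, 12, 13, 35]

Final stack: [50, 12, 13, 35]


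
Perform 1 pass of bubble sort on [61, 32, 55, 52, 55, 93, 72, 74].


Initial: [61, 32, 55, 52, 55, 93, 72, 74]
Pass 1: [32, 55, 52, 55, 61, 72, 74, 93] (6 swaps)

After 1 pass: [32, 55, 52, 55, 61, 72, 74, 93]


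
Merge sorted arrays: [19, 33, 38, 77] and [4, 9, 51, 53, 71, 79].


Take 4 from B
Take 9 from B
Take 19 from A
Take 33 from A
Take 38 from A
Take 51 from B
Take 53 from B
Take 71 from B
Take 77 from A

Merged: [4, 9, 19, 33, 38, 51, 53, 71, 77, 79]


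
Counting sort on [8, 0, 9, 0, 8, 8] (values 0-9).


Input: [8, 0, 9, 0, 8, 8]
Counts: [2, 0, 0, 0, 0, 0, 0, 0, 3, 1]

Sorted: [0, 0, 8, 8, 8, 9]


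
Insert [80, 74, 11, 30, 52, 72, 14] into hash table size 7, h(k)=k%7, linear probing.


Insert 80: h=3 -> slot 3
Insert 74: h=4 -> slot 4
Insert 11: h=4, 1 probes -> slot 5
Insert 30: h=2 -> slot 2
Insert 52: h=3, 3 probes -> slot 6
Insert 72: h=2, 5 probes -> slot 0
Insert 14: h=0, 1 probes -> slot 1

Table: [72, 14, 30, 80, 74, 11, 52]


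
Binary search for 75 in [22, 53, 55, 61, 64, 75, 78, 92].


Step 1: lo=0, hi=7, mid=3, val=61
Step 2: lo=4, hi=7, mid=5, val=75

Found at index 5


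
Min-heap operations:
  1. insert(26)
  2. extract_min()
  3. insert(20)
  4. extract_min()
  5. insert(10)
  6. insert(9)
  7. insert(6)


insert(26) -> [26]
extract_min()->26, []
insert(20) -> [20]
extract_min()->20, []
insert(10) -> [10]
insert(9) -> [9, 10]
insert(6) -> [6, 10, 9]

Final heap: [6, 10, 9]
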